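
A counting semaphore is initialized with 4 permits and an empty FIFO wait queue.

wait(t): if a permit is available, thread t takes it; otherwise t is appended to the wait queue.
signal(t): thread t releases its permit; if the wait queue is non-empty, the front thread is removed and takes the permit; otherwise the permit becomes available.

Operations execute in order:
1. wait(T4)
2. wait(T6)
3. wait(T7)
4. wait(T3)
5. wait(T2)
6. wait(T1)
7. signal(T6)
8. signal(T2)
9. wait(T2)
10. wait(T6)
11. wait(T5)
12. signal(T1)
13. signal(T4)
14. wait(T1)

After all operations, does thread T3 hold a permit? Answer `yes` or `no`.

Step 1: wait(T4) -> count=3 queue=[] holders={T4}
Step 2: wait(T6) -> count=2 queue=[] holders={T4,T6}
Step 3: wait(T7) -> count=1 queue=[] holders={T4,T6,T7}
Step 4: wait(T3) -> count=0 queue=[] holders={T3,T4,T6,T7}
Step 5: wait(T2) -> count=0 queue=[T2] holders={T3,T4,T6,T7}
Step 6: wait(T1) -> count=0 queue=[T2,T1] holders={T3,T4,T6,T7}
Step 7: signal(T6) -> count=0 queue=[T1] holders={T2,T3,T4,T7}
Step 8: signal(T2) -> count=0 queue=[] holders={T1,T3,T4,T7}
Step 9: wait(T2) -> count=0 queue=[T2] holders={T1,T3,T4,T7}
Step 10: wait(T6) -> count=0 queue=[T2,T6] holders={T1,T3,T4,T7}
Step 11: wait(T5) -> count=0 queue=[T2,T6,T5] holders={T1,T3,T4,T7}
Step 12: signal(T1) -> count=0 queue=[T6,T5] holders={T2,T3,T4,T7}
Step 13: signal(T4) -> count=0 queue=[T5] holders={T2,T3,T6,T7}
Step 14: wait(T1) -> count=0 queue=[T5,T1] holders={T2,T3,T6,T7}
Final holders: {T2,T3,T6,T7} -> T3 in holders

Answer: yes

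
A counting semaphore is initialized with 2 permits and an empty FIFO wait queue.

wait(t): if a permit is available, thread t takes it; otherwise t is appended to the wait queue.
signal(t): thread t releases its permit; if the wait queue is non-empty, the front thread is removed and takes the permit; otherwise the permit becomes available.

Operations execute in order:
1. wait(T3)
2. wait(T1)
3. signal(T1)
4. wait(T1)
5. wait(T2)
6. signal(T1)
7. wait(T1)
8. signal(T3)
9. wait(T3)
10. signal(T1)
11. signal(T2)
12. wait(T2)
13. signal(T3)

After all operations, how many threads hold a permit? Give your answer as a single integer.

Answer: 1

Derivation:
Step 1: wait(T3) -> count=1 queue=[] holders={T3}
Step 2: wait(T1) -> count=0 queue=[] holders={T1,T3}
Step 3: signal(T1) -> count=1 queue=[] holders={T3}
Step 4: wait(T1) -> count=0 queue=[] holders={T1,T3}
Step 5: wait(T2) -> count=0 queue=[T2] holders={T1,T3}
Step 6: signal(T1) -> count=0 queue=[] holders={T2,T3}
Step 7: wait(T1) -> count=0 queue=[T1] holders={T2,T3}
Step 8: signal(T3) -> count=0 queue=[] holders={T1,T2}
Step 9: wait(T3) -> count=0 queue=[T3] holders={T1,T2}
Step 10: signal(T1) -> count=0 queue=[] holders={T2,T3}
Step 11: signal(T2) -> count=1 queue=[] holders={T3}
Step 12: wait(T2) -> count=0 queue=[] holders={T2,T3}
Step 13: signal(T3) -> count=1 queue=[] holders={T2}
Final holders: {T2} -> 1 thread(s)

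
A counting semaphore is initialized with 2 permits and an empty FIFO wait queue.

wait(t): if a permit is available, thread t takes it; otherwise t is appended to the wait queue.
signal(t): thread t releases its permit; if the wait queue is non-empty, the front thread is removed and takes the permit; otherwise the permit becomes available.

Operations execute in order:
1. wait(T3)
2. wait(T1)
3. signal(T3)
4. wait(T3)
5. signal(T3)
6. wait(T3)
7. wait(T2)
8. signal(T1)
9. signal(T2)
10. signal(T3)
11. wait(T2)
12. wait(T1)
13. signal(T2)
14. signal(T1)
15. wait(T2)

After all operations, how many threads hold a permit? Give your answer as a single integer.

Step 1: wait(T3) -> count=1 queue=[] holders={T3}
Step 2: wait(T1) -> count=0 queue=[] holders={T1,T3}
Step 3: signal(T3) -> count=1 queue=[] holders={T1}
Step 4: wait(T3) -> count=0 queue=[] holders={T1,T3}
Step 5: signal(T3) -> count=1 queue=[] holders={T1}
Step 6: wait(T3) -> count=0 queue=[] holders={T1,T3}
Step 7: wait(T2) -> count=0 queue=[T2] holders={T1,T3}
Step 8: signal(T1) -> count=0 queue=[] holders={T2,T3}
Step 9: signal(T2) -> count=1 queue=[] holders={T3}
Step 10: signal(T3) -> count=2 queue=[] holders={none}
Step 11: wait(T2) -> count=1 queue=[] holders={T2}
Step 12: wait(T1) -> count=0 queue=[] holders={T1,T2}
Step 13: signal(T2) -> count=1 queue=[] holders={T1}
Step 14: signal(T1) -> count=2 queue=[] holders={none}
Step 15: wait(T2) -> count=1 queue=[] holders={T2}
Final holders: {T2} -> 1 thread(s)

Answer: 1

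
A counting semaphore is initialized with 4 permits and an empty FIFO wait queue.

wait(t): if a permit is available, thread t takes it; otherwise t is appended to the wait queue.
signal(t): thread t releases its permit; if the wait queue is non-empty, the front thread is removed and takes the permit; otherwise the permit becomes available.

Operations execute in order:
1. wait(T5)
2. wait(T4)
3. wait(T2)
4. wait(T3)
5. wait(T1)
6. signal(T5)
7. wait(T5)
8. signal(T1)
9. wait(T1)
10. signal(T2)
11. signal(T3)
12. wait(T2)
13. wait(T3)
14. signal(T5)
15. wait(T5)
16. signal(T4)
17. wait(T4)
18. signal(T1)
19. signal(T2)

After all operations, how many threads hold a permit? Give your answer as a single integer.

Answer: 3

Derivation:
Step 1: wait(T5) -> count=3 queue=[] holders={T5}
Step 2: wait(T4) -> count=2 queue=[] holders={T4,T5}
Step 3: wait(T2) -> count=1 queue=[] holders={T2,T4,T5}
Step 4: wait(T3) -> count=0 queue=[] holders={T2,T3,T4,T5}
Step 5: wait(T1) -> count=0 queue=[T1] holders={T2,T3,T4,T5}
Step 6: signal(T5) -> count=0 queue=[] holders={T1,T2,T3,T4}
Step 7: wait(T5) -> count=0 queue=[T5] holders={T1,T2,T3,T4}
Step 8: signal(T1) -> count=0 queue=[] holders={T2,T3,T4,T5}
Step 9: wait(T1) -> count=0 queue=[T1] holders={T2,T3,T4,T5}
Step 10: signal(T2) -> count=0 queue=[] holders={T1,T3,T4,T5}
Step 11: signal(T3) -> count=1 queue=[] holders={T1,T4,T5}
Step 12: wait(T2) -> count=0 queue=[] holders={T1,T2,T4,T5}
Step 13: wait(T3) -> count=0 queue=[T3] holders={T1,T2,T4,T5}
Step 14: signal(T5) -> count=0 queue=[] holders={T1,T2,T3,T4}
Step 15: wait(T5) -> count=0 queue=[T5] holders={T1,T2,T3,T4}
Step 16: signal(T4) -> count=0 queue=[] holders={T1,T2,T3,T5}
Step 17: wait(T4) -> count=0 queue=[T4] holders={T1,T2,T3,T5}
Step 18: signal(T1) -> count=0 queue=[] holders={T2,T3,T4,T5}
Step 19: signal(T2) -> count=1 queue=[] holders={T3,T4,T5}
Final holders: {T3,T4,T5} -> 3 thread(s)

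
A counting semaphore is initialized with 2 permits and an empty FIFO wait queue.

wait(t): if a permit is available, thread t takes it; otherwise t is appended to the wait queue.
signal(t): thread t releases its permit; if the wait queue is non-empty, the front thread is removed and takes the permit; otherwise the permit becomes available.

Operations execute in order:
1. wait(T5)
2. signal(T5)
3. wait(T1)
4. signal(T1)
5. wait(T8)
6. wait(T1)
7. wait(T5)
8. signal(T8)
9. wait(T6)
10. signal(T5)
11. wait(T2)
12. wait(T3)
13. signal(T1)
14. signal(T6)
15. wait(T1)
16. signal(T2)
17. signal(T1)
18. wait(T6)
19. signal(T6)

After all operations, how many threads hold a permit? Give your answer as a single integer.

Answer: 1

Derivation:
Step 1: wait(T5) -> count=1 queue=[] holders={T5}
Step 2: signal(T5) -> count=2 queue=[] holders={none}
Step 3: wait(T1) -> count=1 queue=[] holders={T1}
Step 4: signal(T1) -> count=2 queue=[] holders={none}
Step 5: wait(T8) -> count=1 queue=[] holders={T8}
Step 6: wait(T1) -> count=0 queue=[] holders={T1,T8}
Step 7: wait(T5) -> count=0 queue=[T5] holders={T1,T8}
Step 8: signal(T8) -> count=0 queue=[] holders={T1,T5}
Step 9: wait(T6) -> count=0 queue=[T6] holders={T1,T5}
Step 10: signal(T5) -> count=0 queue=[] holders={T1,T6}
Step 11: wait(T2) -> count=0 queue=[T2] holders={T1,T6}
Step 12: wait(T3) -> count=0 queue=[T2,T3] holders={T1,T6}
Step 13: signal(T1) -> count=0 queue=[T3] holders={T2,T6}
Step 14: signal(T6) -> count=0 queue=[] holders={T2,T3}
Step 15: wait(T1) -> count=0 queue=[T1] holders={T2,T3}
Step 16: signal(T2) -> count=0 queue=[] holders={T1,T3}
Step 17: signal(T1) -> count=1 queue=[] holders={T3}
Step 18: wait(T6) -> count=0 queue=[] holders={T3,T6}
Step 19: signal(T6) -> count=1 queue=[] holders={T3}
Final holders: {T3} -> 1 thread(s)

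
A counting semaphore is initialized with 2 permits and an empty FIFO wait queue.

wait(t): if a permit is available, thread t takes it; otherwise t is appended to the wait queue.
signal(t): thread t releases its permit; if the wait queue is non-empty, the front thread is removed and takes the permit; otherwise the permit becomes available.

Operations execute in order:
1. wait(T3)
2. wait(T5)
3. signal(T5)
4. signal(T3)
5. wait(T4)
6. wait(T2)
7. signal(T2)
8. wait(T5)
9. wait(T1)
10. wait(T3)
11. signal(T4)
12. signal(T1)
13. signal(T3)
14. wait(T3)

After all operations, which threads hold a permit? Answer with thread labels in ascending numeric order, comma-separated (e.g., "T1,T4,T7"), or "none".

Answer: T3,T5

Derivation:
Step 1: wait(T3) -> count=1 queue=[] holders={T3}
Step 2: wait(T5) -> count=0 queue=[] holders={T3,T5}
Step 3: signal(T5) -> count=1 queue=[] holders={T3}
Step 4: signal(T3) -> count=2 queue=[] holders={none}
Step 5: wait(T4) -> count=1 queue=[] holders={T4}
Step 6: wait(T2) -> count=0 queue=[] holders={T2,T4}
Step 7: signal(T2) -> count=1 queue=[] holders={T4}
Step 8: wait(T5) -> count=0 queue=[] holders={T4,T5}
Step 9: wait(T1) -> count=0 queue=[T1] holders={T4,T5}
Step 10: wait(T3) -> count=0 queue=[T1,T3] holders={T4,T5}
Step 11: signal(T4) -> count=0 queue=[T3] holders={T1,T5}
Step 12: signal(T1) -> count=0 queue=[] holders={T3,T5}
Step 13: signal(T3) -> count=1 queue=[] holders={T5}
Step 14: wait(T3) -> count=0 queue=[] holders={T3,T5}
Final holders: T3,T5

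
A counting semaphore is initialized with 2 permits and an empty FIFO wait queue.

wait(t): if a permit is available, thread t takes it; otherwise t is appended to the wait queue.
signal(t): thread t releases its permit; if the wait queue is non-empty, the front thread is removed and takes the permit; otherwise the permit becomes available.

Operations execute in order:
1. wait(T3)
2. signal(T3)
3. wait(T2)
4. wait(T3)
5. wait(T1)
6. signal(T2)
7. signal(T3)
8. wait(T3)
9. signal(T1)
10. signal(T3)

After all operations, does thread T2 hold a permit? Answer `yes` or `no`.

Answer: no

Derivation:
Step 1: wait(T3) -> count=1 queue=[] holders={T3}
Step 2: signal(T3) -> count=2 queue=[] holders={none}
Step 3: wait(T2) -> count=1 queue=[] holders={T2}
Step 4: wait(T3) -> count=0 queue=[] holders={T2,T3}
Step 5: wait(T1) -> count=0 queue=[T1] holders={T2,T3}
Step 6: signal(T2) -> count=0 queue=[] holders={T1,T3}
Step 7: signal(T3) -> count=1 queue=[] holders={T1}
Step 8: wait(T3) -> count=0 queue=[] holders={T1,T3}
Step 9: signal(T1) -> count=1 queue=[] holders={T3}
Step 10: signal(T3) -> count=2 queue=[] holders={none}
Final holders: {none} -> T2 not in holders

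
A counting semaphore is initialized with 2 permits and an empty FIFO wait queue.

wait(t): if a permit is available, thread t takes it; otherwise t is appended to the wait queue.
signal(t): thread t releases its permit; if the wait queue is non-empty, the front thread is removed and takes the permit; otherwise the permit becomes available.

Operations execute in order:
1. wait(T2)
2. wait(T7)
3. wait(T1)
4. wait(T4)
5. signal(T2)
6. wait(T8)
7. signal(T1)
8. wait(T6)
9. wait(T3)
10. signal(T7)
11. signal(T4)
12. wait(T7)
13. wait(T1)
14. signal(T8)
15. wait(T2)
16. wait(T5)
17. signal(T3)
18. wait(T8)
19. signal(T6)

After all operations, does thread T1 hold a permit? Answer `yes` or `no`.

Answer: yes

Derivation:
Step 1: wait(T2) -> count=1 queue=[] holders={T2}
Step 2: wait(T7) -> count=0 queue=[] holders={T2,T7}
Step 3: wait(T1) -> count=0 queue=[T1] holders={T2,T7}
Step 4: wait(T4) -> count=0 queue=[T1,T4] holders={T2,T7}
Step 5: signal(T2) -> count=0 queue=[T4] holders={T1,T7}
Step 6: wait(T8) -> count=0 queue=[T4,T8] holders={T1,T7}
Step 7: signal(T1) -> count=0 queue=[T8] holders={T4,T7}
Step 8: wait(T6) -> count=0 queue=[T8,T6] holders={T4,T7}
Step 9: wait(T3) -> count=0 queue=[T8,T6,T3] holders={T4,T7}
Step 10: signal(T7) -> count=0 queue=[T6,T3] holders={T4,T8}
Step 11: signal(T4) -> count=0 queue=[T3] holders={T6,T8}
Step 12: wait(T7) -> count=0 queue=[T3,T7] holders={T6,T8}
Step 13: wait(T1) -> count=0 queue=[T3,T7,T1] holders={T6,T8}
Step 14: signal(T8) -> count=0 queue=[T7,T1] holders={T3,T6}
Step 15: wait(T2) -> count=0 queue=[T7,T1,T2] holders={T3,T6}
Step 16: wait(T5) -> count=0 queue=[T7,T1,T2,T5] holders={T3,T6}
Step 17: signal(T3) -> count=0 queue=[T1,T2,T5] holders={T6,T7}
Step 18: wait(T8) -> count=0 queue=[T1,T2,T5,T8] holders={T6,T7}
Step 19: signal(T6) -> count=0 queue=[T2,T5,T8] holders={T1,T7}
Final holders: {T1,T7} -> T1 in holders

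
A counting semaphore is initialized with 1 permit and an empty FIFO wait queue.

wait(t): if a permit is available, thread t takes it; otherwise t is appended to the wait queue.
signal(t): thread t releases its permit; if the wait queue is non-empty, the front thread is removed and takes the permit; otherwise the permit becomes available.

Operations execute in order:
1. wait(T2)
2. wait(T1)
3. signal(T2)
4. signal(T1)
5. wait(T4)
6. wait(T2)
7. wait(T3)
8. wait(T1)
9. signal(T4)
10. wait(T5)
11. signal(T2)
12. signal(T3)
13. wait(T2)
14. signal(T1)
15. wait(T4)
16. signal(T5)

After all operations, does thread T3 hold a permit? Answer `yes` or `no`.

Answer: no

Derivation:
Step 1: wait(T2) -> count=0 queue=[] holders={T2}
Step 2: wait(T1) -> count=0 queue=[T1] holders={T2}
Step 3: signal(T2) -> count=0 queue=[] holders={T1}
Step 4: signal(T1) -> count=1 queue=[] holders={none}
Step 5: wait(T4) -> count=0 queue=[] holders={T4}
Step 6: wait(T2) -> count=0 queue=[T2] holders={T4}
Step 7: wait(T3) -> count=0 queue=[T2,T3] holders={T4}
Step 8: wait(T1) -> count=0 queue=[T2,T3,T1] holders={T4}
Step 9: signal(T4) -> count=0 queue=[T3,T1] holders={T2}
Step 10: wait(T5) -> count=0 queue=[T3,T1,T5] holders={T2}
Step 11: signal(T2) -> count=0 queue=[T1,T5] holders={T3}
Step 12: signal(T3) -> count=0 queue=[T5] holders={T1}
Step 13: wait(T2) -> count=0 queue=[T5,T2] holders={T1}
Step 14: signal(T1) -> count=0 queue=[T2] holders={T5}
Step 15: wait(T4) -> count=0 queue=[T2,T4] holders={T5}
Step 16: signal(T5) -> count=0 queue=[T4] holders={T2}
Final holders: {T2} -> T3 not in holders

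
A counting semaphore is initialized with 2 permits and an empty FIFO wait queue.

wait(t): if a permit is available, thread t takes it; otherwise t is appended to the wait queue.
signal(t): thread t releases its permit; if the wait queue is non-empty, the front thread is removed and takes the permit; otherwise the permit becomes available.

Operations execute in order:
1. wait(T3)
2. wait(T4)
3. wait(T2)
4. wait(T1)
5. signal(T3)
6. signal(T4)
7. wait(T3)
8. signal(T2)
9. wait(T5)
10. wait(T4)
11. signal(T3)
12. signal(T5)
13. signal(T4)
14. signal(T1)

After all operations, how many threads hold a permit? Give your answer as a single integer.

Answer: 0

Derivation:
Step 1: wait(T3) -> count=1 queue=[] holders={T3}
Step 2: wait(T4) -> count=0 queue=[] holders={T3,T4}
Step 3: wait(T2) -> count=0 queue=[T2] holders={T3,T4}
Step 4: wait(T1) -> count=0 queue=[T2,T1] holders={T3,T4}
Step 5: signal(T3) -> count=0 queue=[T1] holders={T2,T4}
Step 6: signal(T4) -> count=0 queue=[] holders={T1,T2}
Step 7: wait(T3) -> count=0 queue=[T3] holders={T1,T2}
Step 8: signal(T2) -> count=0 queue=[] holders={T1,T3}
Step 9: wait(T5) -> count=0 queue=[T5] holders={T1,T3}
Step 10: wait(T4) -> count=0 queue=[T5,T4] holders={T1,T3}
Step 11: signal(T3) -> count=0 queue=[T4] holders={T1,T5}
Step 12: signal(T5) -> count=0 queue=[] holders={T1,T4}
Step 13: signal(T4) -> count=1 queue=[] holders={T1}
Step 14: signal(T1) -> count=2 queue=[] holders={none}
Final holders: {none} -> 0 thread(s)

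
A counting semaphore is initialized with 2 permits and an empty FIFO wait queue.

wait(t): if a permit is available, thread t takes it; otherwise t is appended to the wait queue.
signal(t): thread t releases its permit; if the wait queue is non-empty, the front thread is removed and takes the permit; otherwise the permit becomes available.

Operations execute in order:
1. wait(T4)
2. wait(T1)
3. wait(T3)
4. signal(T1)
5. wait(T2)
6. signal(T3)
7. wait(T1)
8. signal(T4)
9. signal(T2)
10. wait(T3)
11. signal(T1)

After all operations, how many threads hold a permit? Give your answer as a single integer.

Answer: 1

Derivation:
Step 1: wait(T4) -> count=1 queue=[] holders={T4}
Step 2: wait(T1) -> count=0 queue=[] holders={T1,T4}
Step 3: wait(T3) -> count=0 queue=[T3] holders={T1,T4}
Step 4: signal(T1) -> count=0 queue=[] holders={T3,T4}
Step 5: wait(T2) -> count=0 queue=[T2] holders={T3,T4}
Step 6: signal(T3) -> count=0 queue=[] holders={T2,T4}
Step 7: wait(T1) -> count=0 queue=[T1] holders={T2,T4}
Step 8: signal(T4) -> count=0 queue=[] holders={T1,T2}
Step 9: signal(T2) -> count=1 queue=[] holders={T1}
Step 10: wait(T3) -> count=0 queue=[] holders={T1,T3}
Step 11: signal(T1) -> count=1 queue=[] holders={T3}
Final holders: {T3} -> 1 thread(s)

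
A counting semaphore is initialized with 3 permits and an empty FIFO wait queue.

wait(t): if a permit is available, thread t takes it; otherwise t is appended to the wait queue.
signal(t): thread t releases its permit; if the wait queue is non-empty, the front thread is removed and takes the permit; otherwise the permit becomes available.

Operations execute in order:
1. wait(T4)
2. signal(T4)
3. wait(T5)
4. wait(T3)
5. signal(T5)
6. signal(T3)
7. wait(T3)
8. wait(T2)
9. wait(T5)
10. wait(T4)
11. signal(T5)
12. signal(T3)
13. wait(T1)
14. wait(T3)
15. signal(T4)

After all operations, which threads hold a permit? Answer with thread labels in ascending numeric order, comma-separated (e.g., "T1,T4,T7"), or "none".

Step 1: wait(T4) -> count=2 queue=[] holders={T4}
Step 2: signal(T4) -> count=3 queue=[] holders={none}
Step 3: wait(T5) -> count=2 queue=[] holders={T5}
Step 4: wait(T3) -> count=1 queue=[] holders={T3,T5}
Step 5: signal(T5) -> count=2 queue=[] holders={T3}
Step 6: signal(T3) -> count=3 queue=[] holders={none}
Step 7: wait(T3) -> count=2 queue=[] holders={T3}
Step 8: wait(T2) -> count=1 queue=[] holders={T2,T3}
Step 9: wait(T5) -> count=0 queue=[] holders={T2,T3,T5}
Step 10: wait(T4) -> count=0 queue=[T4] holders={T2,T3,T5}
Step 11: signal(T5) -> count=0 queue=[] holders={T2,T3,T4}
Step 12: signal(T3) -> count=1 queue=[] holders={T2,T4}
Step 13: wait(T1) -> count=0 queue=[] holders={T1,T2,T4}
Step 14: wait(T3) -> count=0 queue=[T3] holders={T1,T2,T4}
Step 15: signal(T4) -> count=0 queue=[] holders={T1,T2,T3}
Final holders: T1,T2,T3

Answer: T1,T2,T3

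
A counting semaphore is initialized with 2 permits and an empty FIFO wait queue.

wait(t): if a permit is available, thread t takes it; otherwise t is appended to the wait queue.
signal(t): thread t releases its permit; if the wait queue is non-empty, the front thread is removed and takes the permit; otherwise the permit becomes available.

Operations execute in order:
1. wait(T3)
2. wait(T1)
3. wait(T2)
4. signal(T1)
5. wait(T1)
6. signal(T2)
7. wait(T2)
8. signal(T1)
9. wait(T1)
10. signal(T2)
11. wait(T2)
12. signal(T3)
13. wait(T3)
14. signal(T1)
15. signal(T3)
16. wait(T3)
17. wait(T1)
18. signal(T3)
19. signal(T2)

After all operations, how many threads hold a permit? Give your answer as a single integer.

Answer: 1

Derivation:
Step 1: wait(T3) -> count=1 queue=[] holders={T3}
Step 2: wait(T1) -> count=0 queue=[] holders={T1,T3}
Step 3: wait(T2) -> count=0 queue=[T2] holders={T1,T3}
Step 4: signal(T1) -> count=0 queue=[] holders={T2,T3}
Step 5: wait(T1) -> count=0 queue=[T1] holders={T2,T3}
Step 6: signal(T2) -> count=0 queue=[] holders={T1,T3}
Step 7: wait(T2) -> count=0 queue=[T2] holders={T1,T3}
Step 8: signal(T1) -> count=0 queue=[] holders={T2,T3}
Step 9: wait(T1) -> count=0 queue=[T1] holders={T2,T3}
Step 10: signal(T2) -> count=0 queue=[] holders={T1,T3}
Step 11: wait(T2) -> count=0 queue=[T2] holders={T1,T3}
Step 12: signal(T3) -> count=0 queue=[] holders={T1,T2}
Step 13: wait(T3) -> count=0 queue=[T3] holders={T1,T2}
Step 14: signal(T1) -> count=0 queue=[] holders={T2,T3}
Step 15: signal(T3) -> count=1 queue=[] holders={T2}
Step 16: wait(T3) -> count=0 queue=[] holders={T2,T3}
Step 17: wait(T1) -> count=0 queue=[T1] holders={T2,T3}
Step 18: signal(T3) -> count=0 queue=[] holders={T1,T2}
Step 19: signal(T2) -> count=1 queue=[] holders={T1}
Final holders: {T1} -> 1 thread(s)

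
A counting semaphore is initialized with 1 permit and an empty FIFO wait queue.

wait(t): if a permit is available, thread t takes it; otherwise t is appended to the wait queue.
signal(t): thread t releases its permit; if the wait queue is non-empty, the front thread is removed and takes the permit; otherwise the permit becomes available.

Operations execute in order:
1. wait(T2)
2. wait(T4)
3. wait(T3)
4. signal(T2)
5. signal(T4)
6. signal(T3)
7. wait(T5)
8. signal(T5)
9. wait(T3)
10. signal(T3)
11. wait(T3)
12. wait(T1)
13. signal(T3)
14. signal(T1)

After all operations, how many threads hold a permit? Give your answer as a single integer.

Answer: 0

Derivation:
Step 1: wait(T2) -> count=0 queue=[] holders={T2}
Step 2: wait(T4) -> count=0 queue=[T4] holders={T2}
Step 3: wait(T3) -> count=0 queue=[T4,T3] holders={T2}
Step 4: signal(T2) -> count=0 queue=[T3] holders={T4}
Step 5: signal(T4) -> count=0 queue=[] holders={T3}
Step 6: signal(T3) -> count=1 queue=[] holders={none}
Step 7: wait(T5) -> count=0 queue=[] holders={T5}
Step 8: signal(T5) -> count=1 queue=[] holders={none}
Step 9: wait(T3) -> count=0 queue=[] holders={T3}
Step 10: signal(T3) -> count=1 queue=[] holders={none}
Step 11: wait(T3) -> count=0 queue=[] holders={T3}
Step 12: wait(T1) -> count=0 queue=[T1] holders={T3}
Step 13: signal(T3) -> count=0 queue=[] holders={T1}
Step 14: signal(T1) -> count=1 queue=[] holders={none}
Final holders: {none} -> 0 thread(s)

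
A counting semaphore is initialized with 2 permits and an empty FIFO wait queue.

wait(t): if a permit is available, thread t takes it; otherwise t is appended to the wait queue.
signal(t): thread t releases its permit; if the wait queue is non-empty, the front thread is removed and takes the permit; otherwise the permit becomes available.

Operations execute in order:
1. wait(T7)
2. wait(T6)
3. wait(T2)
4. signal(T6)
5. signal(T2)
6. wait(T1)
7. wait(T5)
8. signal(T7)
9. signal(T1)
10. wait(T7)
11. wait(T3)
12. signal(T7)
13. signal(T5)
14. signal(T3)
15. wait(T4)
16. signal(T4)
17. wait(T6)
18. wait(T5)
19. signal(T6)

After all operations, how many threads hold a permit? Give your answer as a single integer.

Answer: 1

Derivation:
Step 1: wait(T7) -> count=1 queue=[] holders={T7}
Step 2: wait(T6) -> count=0 queue=[] holders={T6,T7}
Step 3: wait(T2) -> count=0 queue=[T2] holders={T6,T7}
Step 4: signal(T6) -> count=0 queue=[] holders={T2,T7}
Step 5: signal(T2) -> count=1 queue=[] holders={T7}
Step 6: wait(T1) -> count=0 queue=[] holders={T1,T7}
Step 7: wait(T5) -> count=0 queue=[T5] holders={T1,T7}
Step 8: signal(T7) -> count=0 queue=[] holders={T1,T5}
Step 9: signal(T1) -> count=1 queue=[] holders={T5}
Step 10: wait(T7) -> count=0 queue=[] holders={T5,T7}
Step 11: wait(T3) -> count=0 queue=[T3] holders={T5,T7}
Step 12: signal(T7) -> count=0 queue=[] holders={T3,T5}
Step 13: signal(T5) -> count=1 queue=[] holders={T3}
Step 14: signal(T3) -> count=2 queue=[] holders={none}
Step 15: wait(T4) -> count=1 queue=[] holders={T4}
Step 16: signal(T4) -> count=2 queue=[] holders={none}
Step 17: wait(T6) -> count=1 queue=[] holders={T6}
Step 18: wait(T5) -> count=0 queue=[] holders={T5,T6}
Step 19: signal(T6) -> count=1 queue=[] holders={T5}
Final holders: {T5} -> 1 thread(s)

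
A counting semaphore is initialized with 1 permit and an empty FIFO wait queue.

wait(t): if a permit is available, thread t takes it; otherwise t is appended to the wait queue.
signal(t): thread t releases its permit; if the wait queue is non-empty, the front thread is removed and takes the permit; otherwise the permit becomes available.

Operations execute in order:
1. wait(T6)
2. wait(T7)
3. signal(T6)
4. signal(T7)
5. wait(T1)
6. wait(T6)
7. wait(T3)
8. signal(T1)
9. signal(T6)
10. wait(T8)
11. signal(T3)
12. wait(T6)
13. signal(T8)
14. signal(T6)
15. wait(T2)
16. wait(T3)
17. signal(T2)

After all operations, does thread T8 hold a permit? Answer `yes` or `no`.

Answer: no

Derivation:
Step 1: wait(T6) -> count=0 queue=[] holders={T6}
Step 2: wait(T7) -> count=0 queue=[T7] holders={T6}
Step 3: signal(T6) -> count=0 queue=[] holders={T7}
Step 4: signal(T7) -> count=1 queue=[] holders={none}
Step 5: wait(T1) -> count=0 queue=[] holders={T1}
Step 6: wait(T6) -> count=0 queue=[T6] holders={T1}
Step 7: wait(T3) -> count=0 queue=[T6,T3] holders={T1}
Step 8: signal(T1) -> count=0 queue=[T3] holders={T6}
Step 9: signal(T6) -> count=0 queue=[] holders={T3}
Step 10: wait(T8) -> count=0 queue=[T8] holders={T3}
Step 11: signal(T3) -> count=0 queue=[] holders={T8}
Step 12: wait(T6) -> count=0 queue=[T6] holders={T8}
Step 13: signal(T8) -> count=0 queue=[] holders={T6}
Step 14: signal(T6) -> count=1 queue=[] holders={none}
Step 15: wait(T2) -> count=0 queue=[] holders={T2}
Step 16: wait(T3) -> count=0 queue=[T3] holders={T2}
Step 17: signal(T2) -> count=0 queue=[] holders={T3}
Final holders: {T3} -> T8 not in holders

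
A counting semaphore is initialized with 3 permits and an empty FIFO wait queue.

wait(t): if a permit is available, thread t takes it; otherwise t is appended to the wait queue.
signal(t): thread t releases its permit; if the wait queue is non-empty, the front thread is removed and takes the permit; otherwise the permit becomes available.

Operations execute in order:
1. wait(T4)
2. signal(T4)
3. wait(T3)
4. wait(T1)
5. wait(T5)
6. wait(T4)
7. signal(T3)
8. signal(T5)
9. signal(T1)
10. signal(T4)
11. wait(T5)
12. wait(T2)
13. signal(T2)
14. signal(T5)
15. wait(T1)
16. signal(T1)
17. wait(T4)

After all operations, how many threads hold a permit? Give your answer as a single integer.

Step 1: wait(T4) -> count=2 queue=[] holders={T4}
Step 2: signal(T4) -> count=3 queue=[] holders={none}
Step 3: wait(T3) -> count=2 queue=[] holders={T3}
Step 4: wait(T1) -> count=1 queue=[] holders={T1,T3}
Step 5: wait(T5) -> count=0 queue=[] holders={T1,T3,T5}
Step 6: wait(T4) -> count=0 queue=[T4] holders={T1,T3,T5}
Step 7: signal(T3) -> count=0 queue=[] holders={T1,T4,T5}
Step 8: signal(T5) -> count=1 queue=[] holders={T1,T4}
Step 9: signal(T1) -> count=2 queue=[] holders={T4}
Step 10: signal(T4) -> count=3 queue=[] holders={none}
Step 11: wait(T5) -> count=2 queue=[] holders={T5}
Step 12: wait(T2) -> count=1 queue=[] holders={T2,T5}
Step 13: signal(T2) -> count=2 queue=[] holders={T5}
Step 14: signal(T5) -> count=3 queue=[] holders={none}
Step 15: wait(T1) -> count=2 queue=[] holders={T1}
Step 16: signal(T1) -> count=3 queue=[] holders={none}
Step 17: wait(T4) -> count=2 queue=[] holders={T4}
Final holders: {T4} -> 1 thread(s)

Answer: 1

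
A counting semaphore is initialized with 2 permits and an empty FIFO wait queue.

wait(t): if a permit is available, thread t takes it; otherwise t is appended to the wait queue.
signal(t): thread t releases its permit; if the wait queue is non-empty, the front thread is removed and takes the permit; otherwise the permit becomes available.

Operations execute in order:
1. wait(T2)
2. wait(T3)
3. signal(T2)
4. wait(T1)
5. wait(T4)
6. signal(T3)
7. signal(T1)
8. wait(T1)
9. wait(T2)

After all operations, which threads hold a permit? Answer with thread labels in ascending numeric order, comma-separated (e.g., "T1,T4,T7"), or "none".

Answer: T1,T4

Derivation:
Step 1: wait(T2) -> count=1 queue=[] holders={T2}
Step 2: wait(T3) -> count=0 queue=[] holders={T2,T3}
Step 3: signal(T2) -> count=1 queue=[] holders={T3}
Step 4: wait(T1) -> count=0 queue=[] holders={T1,T3}
Step 5: wait(T4) -> count=0 queue=[T4] holders={T1,T3}
Step 6: signal(T3) -> count=0 queue=[] holders={T1,T4}
Step 7: signal(T1) -> count=1 queue=[] holders={T4}
Step 8: wait(T1) -> count=0 queue=[] holders={T1,T4}
Step 9: wait(T2) -> count=0 queue=[T2] holders={T1,T4}
Final holders: T1,T4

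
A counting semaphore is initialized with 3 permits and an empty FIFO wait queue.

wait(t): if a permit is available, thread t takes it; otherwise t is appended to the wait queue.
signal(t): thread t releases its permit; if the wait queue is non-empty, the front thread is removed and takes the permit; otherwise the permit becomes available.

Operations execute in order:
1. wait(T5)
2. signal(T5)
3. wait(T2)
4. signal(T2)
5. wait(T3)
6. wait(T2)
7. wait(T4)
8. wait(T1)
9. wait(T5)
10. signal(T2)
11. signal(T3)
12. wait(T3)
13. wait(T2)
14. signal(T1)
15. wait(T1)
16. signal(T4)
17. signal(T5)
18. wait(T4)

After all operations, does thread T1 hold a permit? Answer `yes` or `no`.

Answer: yes

Derivation:
Step 1: wait(T5) -> count=2 queue=[] holders={T5}
Step 2: signal(T5) -> count=3 queue=[] holders={none}
Step 3: wait(T2) -> count=2 queue=[] holders={T2}
Step 4: signal(T2) -> count=3 queue=[] holders={none}
Step 5: wait(T3) -> count=2 queue=[] holders={T3}
Step 6: wait(T2) -> count=1 queue=[] holders={T2,T3}
Step 7: wait(T4) -> count=0 queue=[] holders={T2,T3,T4}
Step 8: wait(T1) -> count=0 queue=[T1] holders={T2,T3,T4}
Step 9: wait(T5) -> count=0 queue=[T1,T5] holders={T2,T3,T4}
Step 10: signal(T2) -> count=0 queue=[T5] holders={T1,T3,T4}
Step 11: signal(T3) -> count=0 queue=[] holders={T1,T4,T5}
Step 12: wait(T3) -> count=0 queue=[T3] holders={T1,T4,T5}
Step 13: wait(T2) -> count=0 queue=[T3,T2] holders={T1,T4,T5}
Step 14: signal(T1) -> count=0 queue=[T2] holders={T3,T4,T5}
Step 15: wait(T1) -> count=0 queue=[T2,T1] holders={T3,T4,T5}
Step 16: signal(T4) -> count=0 queue=[T1] holders={T2,T3,T5}
Step 17: signal(T5) -> count=0 queue=[] holders={T1,T2,T3}
Step 18: wait(T4) -> count=0 queue=[T4] holders={T1,T2,T3}
Final holders: {T1,T2,T3} -> T1 in holders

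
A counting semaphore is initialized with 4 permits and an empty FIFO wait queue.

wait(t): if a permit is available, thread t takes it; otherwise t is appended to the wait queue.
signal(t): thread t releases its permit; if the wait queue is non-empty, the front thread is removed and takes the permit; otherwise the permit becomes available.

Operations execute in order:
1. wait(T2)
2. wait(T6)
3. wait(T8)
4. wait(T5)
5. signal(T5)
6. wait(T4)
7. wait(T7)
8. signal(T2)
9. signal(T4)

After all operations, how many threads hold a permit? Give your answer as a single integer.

Step 1: wait(T2) -> count=3 queue=[] holders={T2}
Step 2: wait(T6) -> count=2 queue=[] holders={T2,T6}
Step 3: wait(T8) -> count=1 queue=[] holders={T2,T6,T8}
Step 4: wait(T5) -> count=0 queue=[] holders={T2,T5,T6,T8}
Step 5: signal(T5) -> count=1 queue=[] holders={T2,T6,T8}
Step 6: wait(T4) -> count=0 queue=[] holders={T2,T4,T6,T8}
Step 7: wait(T7) -> count=0 queue=[T7] holders={T2,T4,T6,T8}
Step 8: signal(T2) -> count=0 queue=[] holders={T4,T6,T7,T8}
Step 9: signal(T4) -> count=1 queue=[] holders={T6,T7,T8}
Final holders: {T6,T7,T8} -> 3 thread(s)

Answer: 3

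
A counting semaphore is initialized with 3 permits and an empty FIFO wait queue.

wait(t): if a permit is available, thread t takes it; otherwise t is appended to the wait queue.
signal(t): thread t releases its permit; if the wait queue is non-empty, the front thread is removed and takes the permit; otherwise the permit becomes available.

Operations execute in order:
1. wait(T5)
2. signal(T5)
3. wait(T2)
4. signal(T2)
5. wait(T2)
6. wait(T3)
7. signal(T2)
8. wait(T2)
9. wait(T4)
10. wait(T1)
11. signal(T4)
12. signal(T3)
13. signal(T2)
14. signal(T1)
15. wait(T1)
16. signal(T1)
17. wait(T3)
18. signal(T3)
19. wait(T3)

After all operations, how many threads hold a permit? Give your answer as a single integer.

Answer: 1

Derivation:
Step 1: wait(T5) -> count=2 queue=[] holders={T5}
Step 2: signal(T5) -> count=3 queue=[] holders={none}
Step 3: wait(T2) -> count=2 queue=[] holders={T2}
Step 4: signal(T2) -> count=3 queue=[] holders={none}
Step 5: wait(T2) -> count=2 queue=[] holders={T2}
Step 6: wait(T3) -> count=1 queue=[] holders={T2,T3}
Step 7: signal(T2) -> count=2 queue=[] holders={T3}
Step 8: wait(T2) -> count=1 queue=[] holders={T2,T3}
Step 9: wait(T4) -> count=0 queue=[] holders={T2,T3,T4}
Step 10: wait(T1) -> count=0 queue=[T1] holders={T2,T3,T4}
Step 11: signal(T4) -> count=0 queue=[] holders={T1,T2,T3}
Step 12: signal(T3) -> count=1 queue=[] holders={T1,T2}
Step 13: signal(T2) -> count=2 queue=[] holders={T1}
Step 14: signal(T1) -> count=3 queue=[] holders={none}
Step 15: wait(T1) -> count=2 queue=[] holders={T1}
Step 16: signal(T1) -> count=3 queue=[] holders={none}
Step 17: wait(T3) -> count=2 queue=[] holders={T3}
Step 18: signal(T3) -> count=3 queue=[] holders={none}
Step 19: wait(T3) -> count=2 queue=[] holders={T3}
Final holders: {T3} -> 1 thread(s)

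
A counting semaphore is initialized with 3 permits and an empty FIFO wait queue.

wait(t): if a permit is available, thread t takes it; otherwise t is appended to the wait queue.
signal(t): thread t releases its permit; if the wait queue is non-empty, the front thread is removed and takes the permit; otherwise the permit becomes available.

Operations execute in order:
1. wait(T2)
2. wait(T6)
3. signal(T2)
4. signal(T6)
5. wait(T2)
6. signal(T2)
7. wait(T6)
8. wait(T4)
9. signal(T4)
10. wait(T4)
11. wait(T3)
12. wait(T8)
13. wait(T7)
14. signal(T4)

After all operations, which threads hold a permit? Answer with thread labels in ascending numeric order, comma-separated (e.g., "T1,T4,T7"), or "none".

Step 1: wait(T2) -> count=2 queue=[] holders={T2}
Step 2: wait(T6) -> count=1 queue=[] holders={T2,T6}
Step 3: signal(T2) -> count=2 queue=[] holders={T6}
Step 4: signal(T6) -> count=3 queue=[] holders={none}
Step 5: wait(T2) -> count=2 queue=[] holders={T2}
Step 6: signal(T2) -> count=3 queue=[] holders={none}
Step 7: wait(T6) -> count=2 queue=[] holders={T6}
Step 8: wait(T4) -> count=1 queue=[] holders={T4,T6}
Step 9: signal(T4) -> count=2 queue=[] holders={T6}
Step 10: wait(T4) -> count=1 queue=[] holders={T4,T6}
Step 11: wait(T3) -> count=0 queue=[] holders={T3,T4,T6}
Step 12: wait(T8) -> count=0 queue=[T8] holders={T3,T4,T6}
Step 13: wait(T7) -> count=0 queue=[T8,T7] holders={T3,T4,T6}
Step 14: signal(T4) -> count=0 queue=[T7] holders={T3,T6,T8}
Final holders: T3,T6,T8

Answer: T3,T6,T8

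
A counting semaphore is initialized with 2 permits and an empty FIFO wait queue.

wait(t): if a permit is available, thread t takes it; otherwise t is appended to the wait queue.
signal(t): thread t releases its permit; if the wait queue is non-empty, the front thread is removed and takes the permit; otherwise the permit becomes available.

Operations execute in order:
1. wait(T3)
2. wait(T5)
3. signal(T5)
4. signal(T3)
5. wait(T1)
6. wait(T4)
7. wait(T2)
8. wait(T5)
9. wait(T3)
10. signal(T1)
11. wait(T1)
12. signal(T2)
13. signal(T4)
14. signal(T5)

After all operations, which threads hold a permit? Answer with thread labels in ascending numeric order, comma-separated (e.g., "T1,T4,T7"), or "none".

Step 1: wait(T3) -> count=1 queue=[] holders={T3}
Step 2: wait(T5) -> count=0 queue=[] holders={T3,T5}
Step 3: signal(T5) -> count=1 queue=[] holders={T3}
Step 4: signal(T3) -> count=2 queue=[] holders={none}
Step 5: wait(T1) -> count=1 queue=[] holders={T1}
Step 6: wait(T4) -> count=0 queue=[] holders={T1,T4}
Step 7: wait(T2) -> count=0 queue=[T2] holders={T1,T4}
Step 8: wait(T5) -> count=0 queue=[T2,T5] holders={T1,T4}
Step 9: wait(T3) -> count=0 queue=[T2,T5,T3] holders={T1,T4}
Step 10: signal(T1) -> count=0 queue=[T5,T3] holders={T2,T4}
Step 11: wait(T1) -> count=0 queue=[T5,T3,T1] holders={T2,T4}
Step 12: signal(T2) -> count=0 queue=[T3,T1] holders={T4,T5}
Step 13: signal(T4) -> count=0 queue=[T1] holders={T3,T5}
Step 14: signal(T5) -> count=0 queue=[] holders={T1,T3}
Final holders: T1,T3

Answer: T1,T3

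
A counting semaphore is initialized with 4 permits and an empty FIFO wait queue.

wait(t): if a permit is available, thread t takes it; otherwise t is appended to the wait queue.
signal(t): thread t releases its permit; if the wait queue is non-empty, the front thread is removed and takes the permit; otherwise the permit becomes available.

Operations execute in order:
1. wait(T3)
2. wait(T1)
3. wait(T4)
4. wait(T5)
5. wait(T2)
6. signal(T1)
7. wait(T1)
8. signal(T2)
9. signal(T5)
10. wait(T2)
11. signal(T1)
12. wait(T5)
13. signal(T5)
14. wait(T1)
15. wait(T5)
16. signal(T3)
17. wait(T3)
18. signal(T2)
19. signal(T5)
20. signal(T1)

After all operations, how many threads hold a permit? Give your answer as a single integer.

Step 1: wait(T3) -> count=3 queue=[] holders={T3}
Step 2: wait(T1) -> count=2 queue=[] holders={T1,T3}
Step 3: wait(T4) -> count=1 queue=[] holders={T1,T3,T4}
Step 4: wait(T5) -> count=0 queue=[] holders={T1,T3,T4,T5}
Step 5: wait(T2) -> count=0 queue=[T2] holders={T1,T3,T4,T5}
Step 6: signal(T1) -> count=0 queue=[] holders={T2,T3,T4,T5}
Step 7: wait(T1) -> count=0 queue=[T1] holders={T2,T3,T4,T5}
Step 8: signal(T2) -> count=0 queue=[] holders={T1,T3,T4,T5}
Step 9: signal(T5) -> count=1 queue=[] holders={T1,T3,T4}
Step 10: wait(T2) -> count=0 queue=[] holders={T1,T2,T3,T4}
Step 11: signal(T1) -> count=1 queue=[] holders={T2,T3,T4}
Step 12: wait(T5) -> count=0 queue=[] holders={T2,T3,T4,T5}
Step 13: signal(T5) -> count=1 queue=[] holders={T2,T3,T4}
Step 14: wait(T1) -> count=0 queue=[] holders={T1,T2,T3,T4}
Step 15: wait(T5) -> count=0 queue=[T5] holders={T1,T2,T3,T4}
Step 16: signal(T3) -> count=0 queue=[] holders={T1,T2,T4,T5}
Step 17: wait(T3) -> count=0 queue=[T3] holders={T1,T2,T4,T5}
Step 18: signal(T2) -> count=0 queue=[] holders={T1,T3,T4,T5}
Step 19: signal(T5) -> count=1 queue=[] holders={T1,T3,T4}
Step 20: signal(T1) -> count=2 queue=[] holders={T3,T4}
Final holders: {T3,T4} -> 2 thread(s)

Answer: 2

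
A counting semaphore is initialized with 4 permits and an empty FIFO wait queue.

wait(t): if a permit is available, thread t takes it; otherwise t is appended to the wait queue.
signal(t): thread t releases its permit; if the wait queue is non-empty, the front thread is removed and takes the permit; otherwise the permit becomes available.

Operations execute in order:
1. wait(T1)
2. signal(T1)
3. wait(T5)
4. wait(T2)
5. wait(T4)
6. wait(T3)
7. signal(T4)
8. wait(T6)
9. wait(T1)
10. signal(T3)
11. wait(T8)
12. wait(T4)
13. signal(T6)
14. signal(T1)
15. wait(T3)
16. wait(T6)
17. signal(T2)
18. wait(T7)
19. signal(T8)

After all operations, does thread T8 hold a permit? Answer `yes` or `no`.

Answer: no

Derivation:
Step 1: wait(T1) -> count=3 queue=[] holders={T1}
Step 2: signal(T1) -> count=4 queue=[] holders={none}
Step 3: wait(T5) -> count=3 queue=[] holders={T5}
Step 4: wait(T2) -> count=2 queue=[] holders={T2,T5}
Step 5: wait(T4) -> count=1 queue=[] holders={T2,T4,T5}
Step 6: wait(T3) -> count=0 queue=[] holders={T2,T3,T4,T5}
Step 7: signal(T4) -> count=1 queue=[] holders={T2,T3,T5}
Step 8: wait(T6) -> count=0 queue=[] holders={T2,T3,T5,T6}
Step 9: wait(T1) -> count=0 queue=[T1] holders={T2,T3,T5,T6}
Step 10: signal(T3) -> count=0 queue=[] holders={T1,T2,T5,T6}
Step 11: wait(T8) -> count=0 queue=[T8] holders={T1,T2,T5,T6}
Step 12: wait(T4) -> count=0 queue=[T8,T4] holders={T1,T2,T5,T6}
Step 13: signal(T6) -> count=0 queue=[T4] holders={T1,T2,T5,T8}
Step 14: signal(T1) -> count=0 queue=[] holders={T2,T4,T5,T8}
Step 15: wait(T3) -> count=0 queue=[T3] holders={T2,T4,T5,T8}
Step 16: wait(T6) -> count=0 queue=[T3,T6] holders={T2,T4,T5,T8}
Step 17: signal(T2) -> count=0 queue=[T6] holders={T3,T4,T5,T8}
Step 18: wait(T7) -> count=0 queue=[T6,T7] holders={T3,T4,T5,T8}
Step 19: signal(T8) -> count=0 queue=[T7] holders={T3,T4,T5,T6}
Final holders: {T3,T4,T5,T6} -> T8 not in holders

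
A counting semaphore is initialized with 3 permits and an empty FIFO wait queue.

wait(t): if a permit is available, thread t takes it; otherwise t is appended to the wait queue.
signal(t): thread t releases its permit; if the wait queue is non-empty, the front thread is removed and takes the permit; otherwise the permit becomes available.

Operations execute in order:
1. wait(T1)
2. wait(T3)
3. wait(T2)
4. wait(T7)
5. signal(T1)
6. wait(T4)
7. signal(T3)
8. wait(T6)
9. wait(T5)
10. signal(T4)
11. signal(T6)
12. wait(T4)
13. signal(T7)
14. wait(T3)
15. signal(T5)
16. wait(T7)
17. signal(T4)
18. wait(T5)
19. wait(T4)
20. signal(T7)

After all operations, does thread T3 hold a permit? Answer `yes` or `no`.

Step 1: wait(T1) -> count=2 queue=[] holders={T1}
Step 2: wait(T3) -> count=1 queue=[] holders={T1,T3}
Step 3: wait(T2) -> count=0 queue=[] holders={T1,T2,T3}
Step 4: wait(T7) -> count=0 queue=[T7] holders={T1,T2,T3}
Step 5: signal(T1) -> count=0 queue=[] holders={T2,T3,T7}
Step 6: wait(T4) -> count=0 queue=[T4] holders={T2,T3,T7}
Step 7: signal(T3) -> count=0 queue=[] holders={T2,T4,T7}
Step 8: wait(T6) -> count=0 queue=[T6] holders={T2,T4,T7}
Step 9: wait(T5) -> count=0 queue=[T6,T5] holders={T2,T4,T7}
Step 10: signal(T4) -> count=0 queue=[T5] holders={T2,T6,T7}
Step 11: signal(T6) -> count=0 queue=[] holders={T2,T5,T7}
Step 12: wait(T4) -> count=0 queue=[T4] holders={T2,T5,T7}
Step 13: signal(T7) -> count=0 queue=[] holders={T2,T4,T5}
Step 14: wait(T3) -> count=0 queue=[T3] holders={T2,T4,T5}
Step 15: signal(T5) -> count=0 queue=[] holders={T2,T3,T4}
Step 16: wait(T7) -> count=0 queue=[T7] holders={T2,T3,T4}
Step 17: signal(T4) -> count=0 queue=[] holders={T2,T3,T7}
Step 18: wait(T5) -> count=0 queue=[T5] holders={T2,T3,T7}
Step 19: wait(T4) -> count=0 queue=[T5,T4] holders={T2,T3,T7}
Step 20: signal(T7) -> count=0 queue=[T4] holders={T2,T3,T5}
Final holders: {T2,T3,T5} -> T3 in holders

Answer: yes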